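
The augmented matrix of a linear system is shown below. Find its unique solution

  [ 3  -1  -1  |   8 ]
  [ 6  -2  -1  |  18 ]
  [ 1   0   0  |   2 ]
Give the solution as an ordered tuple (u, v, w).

ρ1 → 1/3·ρ1
  [ 1  -1/3  -1/3  |  8/3 ]
  [ 6    -2    -1  |   18 ]
  [ 1     0     0  |    2 ]
ρ2 → ρ2 − 6·ρ1
  [ 1  -1/3  -1/3  |  8/3 ]
  [ 0     0     1  |    2 ]
  [ 1     0     0  |    2 ]
ρ3 → ρ3 − ρ1
  [ 1  -1/3  -1/3  |   8/3 ]
  [ 0     0     1  |     2 ]
  [ 0   1/3   1/3  |  -2/3 ]
ρ2 ↔ ρ3
  [ 1  -1/3  -1/3  |   8/3 ]
  [ 0   1/3   1/3  |  -2/3 ]
  [ 0     0     1  |     2 ]
ρ2 → 3·ρ2
  [ 1  -1/3  -1/3  |  8/3 ]
  [ 0     1     1  |   -2 ]
  [ 0     0     1  |    2 ]
ρ2 → ρ2 − ρ3
  [ 1  -1/3  -1/3  |  8/3 ]
  [ 0     1     0  |   -4 ]
  [ 0     0     1  |    2 ]
ρ1 → ρ1 + 1/3·ρ3
  [ 1  -1/3  0  |  10/3 ]
  [ 0     1  0  |    -4 ]
  [ 0     0  1  |     2 ]
ρ1 → ρ1 + 1/3·ρ2
  [ 1  0  0  |   2 ]
  [ 0  1  0  |  -4 ]
  [ 0  0  1  |   2 ]
Reading off the last column: u = 2, v = -4, w = 2.

(2, -4, 2)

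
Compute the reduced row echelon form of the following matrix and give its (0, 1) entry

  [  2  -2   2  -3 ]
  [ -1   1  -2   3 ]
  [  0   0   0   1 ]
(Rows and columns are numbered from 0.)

R1 → 1/2·R1
R2 → R2 + R1
R2 → -1·R2
R2 → R2 + 3/2·R3
R1 → R1 + 3/2·R3
R1 → R1 − R2

-1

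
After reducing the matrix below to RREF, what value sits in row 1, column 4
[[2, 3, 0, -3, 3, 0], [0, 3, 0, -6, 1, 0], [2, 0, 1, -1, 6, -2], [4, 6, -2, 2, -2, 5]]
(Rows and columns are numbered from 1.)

Multiply R1 by 1/2.
  [ 1  3/2   0  -3/2  3/2   0 ]
  [ 0    3   0    -6    1   0 ]
  [ 2    0   1    -1    6  -2 ]
  [ 4    6  -2     2   -2   5 ]
Subtract 2 times R1 from R3.
  [ 1  3/2   0  -3/2  3/2   0 ]
  [ 0    3   0    -6    1   0 ]
  [ 0   -3   1     2    3  -2 ]
  [ 4    6  -2     2   -2   5 ]
Subtract 4 times R1 from R4.
  [ 1  3/2   0  -3/2  3/2   0 ]
  [ 0    3   0    -6    1   0 ]
  [ 0   -3   1     2    3  -2 ]
  [ 0    0  -2     8   -8   5 ]
Multiply R2 by 1/3.
  [ 1  3/2   0  -3/2  3/2   0 ]
  [ 0    1   0    -2  1/3   0 ]
  [ 0   -3   1     2    3  -2 ]
  [ 0    0  -2     8   -8   5 ]
Add 3 times R2 to R3.
  [ 1  3/2   0  -3/2  3/2   0 ]
  [ 0    1   0    -2  1/3   0 ]
  [ 0    0   1    -4    4  -2 ]
  [ 0    0  -2     8   -8   5 ]
Add 2 times R3 to R4.
  [ 1  3/2  0  -3/2  3/2   0 ]
  [ 0    1  0    -2  1/3   0 ]
  [ 0    0  1    -4    4  -2 ]
  [ 0    0  0     0    0   1 ]
Add 2 times R4 to R3.
  [ 1  3/2  0  -3/2  3/2  0 ]
  [ 0    1  0    -2  1/3  0 ]
  [ 0    0  1    -4    4  0 ]
  [ 0    0  0     0    0  1 ]
Subtract 3/2 times R2 from R1.
  [ 1  0  0  3/2    1  0 ]
  [ 0  1  0   -2  1/3  0 ]
  [ 0  0  1   -4    4  0 ]
  [ 0  0  0    0    0  1 ]

3/2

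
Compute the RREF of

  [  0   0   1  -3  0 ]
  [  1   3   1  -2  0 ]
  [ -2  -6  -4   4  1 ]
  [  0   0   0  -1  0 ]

r1 ↔ r2
  [  1   3   1  -2  0 ]
  [  0   0   1  -3  0 ]
  [ -2  -6  -4   4  1 ]
  [  0   0   0  -1  0 ]
r3 ← r3 + 2·r1
  [ 1  3   1  -2  0 ]
  [ 0  0   1  -3  0 ]
  [ 0  0  -2   0  1 ]
  [ 0  0   0  -1  0 ]
r3 ← r3 + 2·r2
  [ 1  3  1  -2  0 ]
  [ 0  0  1  -3  0 ]
  [ 0  0  0  -6  1 ]
  [ 0  0  0  -1  0 ]
r3 ← -1/6·r3
  [ 1  3  1  -2     0 ]
  [ 0  0  1  -3     0 ]
  [ 0  0  0   1  -1/6 ]
  [ 0  0  0  -1     0 ]
r4 ← r4 + r3
  [ 1  3  1  -2     0 ]
  [ 0  0  1  -3     0 ]
  [ 0  0  0   1  -1/6 ]
  [ 0  0  0   0  -1/6 ]
r4 ← -6·r4
  [ 1  3  1  -2     0 ]
  [ 0  0  1  -3     0 ]
  [ 0  0  0   1  -1/6 ]
  [ 0  0  0   0     1 ]
r3 ← r3 + 1/6·r4
  [ 1  3  1  -2  0 ]
  [ 0  0  1  -3  0 ]
  [ 0  0  0   1  0 ]
  [ 0  0  0   0  1 ]
r2 ← r2 + 3·r3
  [ 1  3  1  -2  0 ]
  [ 0  0  1   0  0 ]
  [ 0  0  0   1  0 ]
  [ 0  0  0   0  1 ]
r1 ← r1 + 2·r3
  [ 1  3  1  0  0 ]
  [ 0  0  1  0  0 ]
  [ 0  0  0  1  0 ]
  [ 0  0  0  0  1 ]
r1 ← r1 − r2
  [ 1  3  0  0  0 ]
  [ 0  0  1  0  0 ]
  [ 0  0  0  1  0 ]
  [ 0  0  0  0  1 ]

[[1, 3, 0, 0, 0], [0, 0, 1, 0, 0], [0, 0, 0, 1, 0], [0, 0, 0, 0, 1]]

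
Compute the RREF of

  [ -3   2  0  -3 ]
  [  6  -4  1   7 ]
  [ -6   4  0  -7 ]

r1 → -1/3·r1
r2 → r2 − 6·r1
r3 → r3 + 6·r1
r3 → -1·r3
r2 → r2 − r3
r1 → r1 − r3

[[1, -2/3, 0, 0], [0, 0, 1, 0], [0, 0, 0, 1]]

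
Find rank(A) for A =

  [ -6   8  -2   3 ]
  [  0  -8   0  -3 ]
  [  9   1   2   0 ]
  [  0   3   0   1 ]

r1 → -1/6·r1
  [ 1  -4/3  1/3  -1/2 ]
  [ 0    -8    0    -3 ]
  [ 9     1    2     0 ]
  [ 0     3    0     1 ]
r3 → r3 − 9·r1
  [ 1  -4/3  1/3  -1/2 ]
  [ 0    -8    0    -3 ]
  [ 0    13   -1   9/2 ]
  [ 0     3    0     1 ]
r2 → -1/8·r2
  [ 1  -4/3  1/3  -1/2 ]
  [ 0     1    0   3/8 ]
  [ 0    13   -1   9/2 ]
  [ 0     3    0     1 ]
r3 → r3 − 13·r2
  [ 1  -4/3  1/3  -1/2 ]
  [ 0     1    0   3/8 ]
  [ 0     0   -1  -3/8 ]
  [ 0     3    0     1 ]
r4 → r4 − 3·r2
  [ 1  -4/3  1/3  -1/2 ]
  [ 0     1    0   3/8 ]
  [ 0     0   -1  -3/8 ]
  [ 0     0    0  -1/8 ]
r3 → -1·r3
  [ 1  -4/3  1/3  -1/2 ]
  [ 0     1    0   3/8 ]
  [ 0     0    1   3/8 ]
  [ 0     0    0  -1/8 ]
r4 → -8·r4
  [ 1  -4/3  1/3  -1/2 ]
  [ 0     1    0   3/8 ]
  [ 0     0    1   3/8 ]
  [ 0     0    0     1 ]
r3 → r3 − 3/8·r4
  [ 1  -4/3  1/3  -1/2 ]
  [ 0     1    0   3/8 ]
  [ 0     0    1     0 ]
  [ 0     0    0     1 ]
r2 → r2 − 3/8·r4
  [ 1  -4/3  1/3  -1/2 ]
  [ 0     1    0     0 ]
  [ 0     0    1     0 ]
  [ 0     0    0     1 ]
r1 → r1 + 1/2·r4
  [ 1  -4/3  1/3  0 ]
  [ 0     1    0  0 ]
  [ 0     0    1  0 ]
  [ 0     0    0  1 ]
r1 → r1 − 1/3·r3
  [ 1  -4/3  0  0 ]
  [ 0     1  0  0 ]
  [ 0     0  1  0 ]
  [ 0     0  0  1 ]
r1 → r1 + 4/3·r2
  [ 1  0  0  0 ]
  [ 0  1  0  0 ]
  [ 0  0  1  0 ]
  [ 0  0  0  1 ]
The reduced form has 4 nonzero rows.

rank = 4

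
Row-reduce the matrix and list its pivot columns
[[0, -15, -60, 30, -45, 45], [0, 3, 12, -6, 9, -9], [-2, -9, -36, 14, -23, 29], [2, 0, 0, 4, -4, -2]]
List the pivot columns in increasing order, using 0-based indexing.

Swap ρ1 and ρ3.
  [ -2   -9  -36  14  -23  29 ]
  [  0    3   12  -6    9  -9 ]
  [  0  -15  -60  30  -45  45 ]
  [  2    0    0   4   -4  -2 ]
Multiply ρ1 by -1/2.
  [ 1  9/2   18  -7  23/2  -29/2 ]
  [ 0    3   12  -6     9     -9 ]
  [ 0  -15  -60  30   -45     45 ]
  [ 2    0    0   4    -4     -2 ]
Subtract 2 times ρ1 from ρ4.
  [ 1  9/2   18  -7  23/2  -29/2 ]
  [ 0    3   12  -6     9     -9 ]
  [ 0  -15  -60  30   -45     45 ]
  [ 0   -9  -36  18   -27     27 ]
Multiply ρ2 by 1/3.
  [ 1  9/2   18  -7  23/2  -29/2 ]
  [ 0    1    4  -2     3     -3 ]
  [ 0  -15  -60  30   -45     45 ]
  [ 0   -9  -36  18   -27     27 ]
Add 15 times ρ2 to ρ3.
  [ 1  9/2   18  -7  23/2  -29/2 ]
  [ 0    1    4  -2     3     -3 ]
  [ 0    0    0   0     0      0 ]
  [ 0   -9  -36  18   -27     27 ]
Add 9 times ρ2 to ρ4.
  [ 1  9/2  18  -7  23/2  -29/2 ]
  [ 0    1   4  -2     3     -3 ]
  [ 0    0   0   0     0      0 ]
  [ 0    0   0   0     0      0 ]
Subtract 9/2 times ρ2 from ρ1.
  [ 1  0  0   2  -2  -1 ]
  [ 0  1  4  -2   3  -3 ]
  [ 0  0  0   0   0   0 ]
  [ 0  0  0   0   0   0 ]
Pivot columns are the columns containing a leading 1.

0, 1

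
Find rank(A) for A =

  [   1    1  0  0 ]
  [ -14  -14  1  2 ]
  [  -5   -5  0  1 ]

rank = 3

ρ2 ← ρ2 + 14·ρ1
ρ3 ← ρ3 + 5·ρ1
ρ2 ← ρ2 − 2·ρ3
The reduced form has 3 nonzero rows.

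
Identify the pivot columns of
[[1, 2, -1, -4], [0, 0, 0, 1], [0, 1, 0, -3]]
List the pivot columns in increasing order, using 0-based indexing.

0, 1, 3

Swap R2 and R3.
  [ 1  2  -1  -4 ]
  [ 0  1   0  -3 ]
  [ 0  0   0   1 ]
Add 3 times R3 to R2.
  [ 1  2  -1  -4 ]
  [ 0  1   0   0 ]
  [ 0  0   0   1 ]
Add 4 times R3 to R1.
  [ 1  2  -1  0 ]
  [ 0  1   0  0 ]
  [ 0  0   0  1 ]
Subtract 2 times R2 from R1.
  [ 1  0  -1  0 ]
  [ 0  1   0  0 ]
  [ 0  0   0  1 ]
Pivot columns are the columns containing a leading 1.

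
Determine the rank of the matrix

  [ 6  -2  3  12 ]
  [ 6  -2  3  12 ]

ρ1 := 1/6·ρ1
  [ 1  -1/3  1/2   2 ]
  [ 6    -2    3  12 ]
ρ2 := ρ2 − 6·ρ1
  [ 1  -1/3  1/2  2 ]
  [ 0     0    0  0 ]
The reduced form has 1 nonzero row.

rank = 1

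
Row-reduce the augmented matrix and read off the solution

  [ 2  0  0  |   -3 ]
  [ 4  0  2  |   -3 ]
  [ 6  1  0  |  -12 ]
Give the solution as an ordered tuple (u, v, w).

R1 ← 1/2·R1
  [ 1  0  0  |  -3/2 ]
  [ 4  0  2  |    -3 ]
  [ 6  1  0  |   -12 ]
R2 ← R2 − 4·R1
  [ 1  0  0  |  -3/2 ]
  [ 0  0  2  |     3 ]
  [ 6  1  0  |   -12 ]
R3 ← R3 − 6·R1
  [ 1  0  0  |  -3/2 ]
  [ 0  0  2  |     3 ]
  [ 0  1  0  |    -3 ]
R2 <-> R3
  [ 1  0  0  |  -3/2 ]
  [ 0  1  0  |    -3 ]
  [ 0  0  2  |     3 ]
R3 ← 1/2·R3
  [ 1  0  0  |  -3/2 ]
  [ 0  1  0  |    -3 ]
  [ 0  0  1  |   3/2 ]
Reading off the last column: u = -3/2, v = -3, w = 3/2.

(-3/2, -3, 3/2)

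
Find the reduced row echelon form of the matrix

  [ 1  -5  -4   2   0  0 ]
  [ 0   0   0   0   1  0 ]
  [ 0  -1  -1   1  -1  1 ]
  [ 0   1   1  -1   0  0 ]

ρ2 ↔ ρ3
  [ 1  -5  -4   2   0  0 ]
  [ 0  -1  -1   1  -1  1 ]
  [ 0   0   0   0   1  0 ]
  [ 0   1   1  -1   0  0 ]
ρ2 ← -1·ρ2
  [ 1  -5  -4   2  0   0 ]
  [ 0   1   1  -1  1  -1 ]
  [ 0   0   0   0  1   0 ]
  [ 0   1   1  -1  0   0 ]
ρ4 ← ρ4 − ρ2
  [ 1  -5  -4   2   0   0 ]
  [ 0   1   1  -1   1  -1 ]
  [ 0   0   0   0   1   0 ]
  [ 0   0   0   0  -1   1 ]
ρ4 ← ρ4 + ρ3
  [ 1  -5  -4   2  0   0 ]
  [ 0   1   1  -1  1  -1 ]
  [ 0   0   0   0  1   0 ]
  [ 0   0   0   0  0   1 ]
ρ2 ← ρ2 + ρ4
  [ 1  -5  -4   2  0  0 ]
  [ 0   1   1  -1  1  0 ]
  [ 0   0   0   0  1  0 ]
  [ 0   0   0   0  0  1 ]
ρ2 ← ρ2 − ρ3
  [ 1  -5  -4   2  0  0 ]
  [ 0   1   1  -1  0  0 ]
  [ 0   0   0   0  1  0 ]
  [ 0   0   0   0  0  1 ]
ρ1 ← ρ1 + 5·ρ2
  [ 1  0  1  -3  0  0 ]
  [ 0  1  1  -1  0  0 ]
  [ 0  0  0   0  1  0 ]
  [ 0  0  0   0  0  1 ]

[[1, 0, 1, -3, 0, 0], [0, 1, 1, -1, 0, 0], [0, 0, 0, 0, 1, 0], [0, 0, 0, 0, 0, 1]]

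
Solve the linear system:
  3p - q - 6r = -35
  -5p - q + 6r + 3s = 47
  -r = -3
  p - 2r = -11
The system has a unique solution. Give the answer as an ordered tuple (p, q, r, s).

Form the augmented matrix and row-reduce:
  [  3  -1  -6  0  |  -35 ]
  [ -5  -1   6  3  |   47 ]
  [  0   0  -1  0  |   -3 ]
  [  1   0  -2  0  |  -11 ]
r1 := 1/3·r1
  [  1  -1/3  -2  0  |  -35/3 ]
  [ -5    -1   6  3  |     47 ]
  [  0     0  -1  0  |     -3 ]
  [  1     0  -2  0  |    -11 ]
r2 := r2 + 5·r1
  [ 1  -1/3  -2  0  |  -35/3 ]
  [ 0  -8/3  -4  3  |  -34/3 ]
  [ 0     0  -1  0  |     -3 ]
  [ 1     0  -2  0  |    -11 ]
r4 := r4 − r1
  [ 1  -1/3  -2  0  |  -35/3 ]
  [ 0  -8/3  -4  3  |  -34/3 ]
  [ 0     0  -1  0  |     -3 ]
  [ 0   1/3   0  0  |    2/3 ]
r2 := -3/8·r2
  [ 1  -1/3   -2     0  |  -35/3 ]
  [ 0     1  3/2  -9/8  |   17/4 ]
  [ 0     0   -1     0  |     -3 ]
  [ 0   1/3    0     0  |    2/3 ]
r4 := r4 − 1/3·r2
  [ 1  -1/3    -2     0  |  -35/3 ]
  [ 0     1   3/2  -9/8  |   17/4 ]
  [ 0     0    -1     0  |     -3 ]
  [ 0     0  -1/2   3/8  |   -3/4 ]
r3 := -1·r3
  [ 1  -1/3    -2     0  |  -35/3 ]
  [ 0     1   3/2  -9/8  |   17/4 ]
  [ 0     0     1     0  |      3 ]
  [ 0     0  -1/2   3/8  |   -3/4 ]
r4 := r4 + 1/2·r3
  [ 1  -1/3   -2     0  |  -35/3 ]
  [ 0     1  3/2  -9/8  |   17/4 ]
  [ 0     0    1     0  |      3 ]
  [ 0     0    0   3/8  |    3/4 ]
r4 := 8/3·r4
  [ 1  -1/3   -2     0  |  -35/3 ]
  [ 0     1  3/2  -9/8  |   17/4 ]
  [ 0     0    1     0  |      3 ]
  [ 0     0    0     1  |      2 ]
r2 := r2 + 9/8·r4
  [ 1  -1/3   -2  0  |  -35/3 ]
  [ 0     1  3/2  0  |   13/2 ]
  [ 0     0    1  0  |      3 ]
  [ 0     0    0  1  |      2 ]
r2 := r2 − 3/2·r3
  [ 1  -1/3  -2  0  |  -35/3 ]
  [ 0     1   0  0  |      2 ]
  [ 0     0   1  0  |      3 ]
  [ 0     0   0  1  |      2 ]
r1 := r1 + 2·r3
  [ 1  -1/3  0  0  |  -17/3 ]
  [ 0     1  0  0  |      2 ]
  [ 0     0  1  0  |      3 ]
  [ 0     0  0  1  |      2 ]
r1 := r1 + 1/3·r2
  [ 1  0  0  0  |  -5 ]
  [ 0  1  0  0  |   2 ]
  [ 0  0  1  0  |   3 ]
  [ 0  0  0  1  |   2 ]
Reading off the last column: p = -5, q = 2, r = 3, s = 2.

(-5, 2, 3, 2)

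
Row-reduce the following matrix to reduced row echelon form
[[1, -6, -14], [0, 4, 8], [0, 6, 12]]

Multiply R2 by 1/4.
  [ 1  -6  -14 ]
  [ 0   1    2 ]
  [ 0   6   12 ]
Subtract 6 times R2 from R3.
  [ 1  -6  -14 ]
  [ 0   1    2 ]
  [ 0   0    0 ]
Add 6 times R2 to R1.
  [ 1  0  -2 ]
  [ 0  1   2 ]
  [ 0  0   0 ]

[[1, 0, -2], [0, 1, 2], [0, 0, 0]]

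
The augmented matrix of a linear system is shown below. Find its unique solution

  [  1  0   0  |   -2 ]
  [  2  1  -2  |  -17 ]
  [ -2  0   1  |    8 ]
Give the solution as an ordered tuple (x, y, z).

Subtract 2 times R1 from R2.
  [  1  0   0  |   -2 ]
  [  0  1  -2  |  -13 ]
  [ -2  0   1  |    8 ]
Add 2 times R1 to R3.
  [ 1  0   0  |   -2 ]
  [ 0  1  -2  |  -13 ]
  [ 0  0   1  |    4 ]
Add 2 times R3 to R2.
  [ 1  0  0  |  -2 ]
  [ 0  1  0  |  -5 ]
  [ 0  0  1  |   4 ]
Reading off the last column: x = -2, y = -5, z = 4.

(-2, -5, 4)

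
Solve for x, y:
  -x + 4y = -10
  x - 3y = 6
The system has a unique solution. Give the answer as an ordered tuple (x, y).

(-6, -4)

Form the augmented matrix and row-reduce:
  [ -1   4  |  -10 ]
  [  1  -3  |    6 ]
Multiply R1 by -1.
  [ 1  -4  |  10 ]
  [ 1  -3  |   6 ]
Subtract R1 from R2.
  [ 1  -4  |  10 ]
  [ 0   1  |  -4 ]
Add 4 times R2 to R1.
  [ 1  0  |  -6 ]
  [ 0  1  |  -4 ]
Reading off the last column: x = -6, y = -4.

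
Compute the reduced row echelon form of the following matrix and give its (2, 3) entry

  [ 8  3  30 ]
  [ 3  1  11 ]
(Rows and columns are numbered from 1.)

2

R1 -> 1/8·R1
  [ 1  3/8  15/4 ]
  [ 3    1    11 ]
R2 -> R2 − 3·R1
  [ 1   3/8  15/4 ]
  [ 0  -1/8  -1/4 ]
R2 -> -8·R2
  [ 1  3/8  15/4 ]
  [ 0    1     2 ]
R1 -> R1 − 3/8·R2
  [ 1  0  3 ]
  [ 0  1  2 ]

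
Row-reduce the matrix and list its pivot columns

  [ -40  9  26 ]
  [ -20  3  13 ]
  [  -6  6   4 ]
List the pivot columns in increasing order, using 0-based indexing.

0, 1, 2

R1 → -1/40·R1
R2 → R2 + 20·R1
R3 → R3 + 6·R1
R2 → -2/3·R2
R3 → R3 − 93/20·R2
R3 → 10·R3
R1 → R1 + 13/20·R3
R1 → R1 + 9/40·R2
Pivot columns are the columns containing a leading 1.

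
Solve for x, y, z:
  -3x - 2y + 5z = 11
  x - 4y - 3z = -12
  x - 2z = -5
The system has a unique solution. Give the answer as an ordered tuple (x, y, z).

(-3, 3/2, 1)

Form the augmented matrix and row-reduce:
  [ -3  -2   5  |   11 ]
  [  1  -4  -3  |  -12 ]
  [  1   0  -2  |   -5 ]
ρ1 ← -1/3·ρ1
  [ 1  2/3  -5/3  |  -11/3 ]
  [ 1   -4    -3  |    -12 ]
  [ 1    0    -2  |     -5 ]
ρ2 ← ρ2 − ρ1
  [ 1    2/3  -5/3  |  -11/3 ]
  [ 0  -14/3  -4/3  |  -25/3 ]
  [ 1      0    -2  |     -5 ]
ρ3 ← ρ3 − ρ1
  [ 1    2/3  -5/3  |  -11/3 ]
  [ 0  -14/3  -4/3  |  -25/3 ]
  [ 0   -2/3  -1/3  |   -4/3 ]
ρ2 ← -3/14·ρ2
  [ 1   2/3  -5/3  |  -11/3 ]
  [ 0     1   2/7  |  25/14 ]
  [ 0  -2/3  -1/3  |   -4/3 ]
ρ3 ← ρ3 + 2/3·ρ2
  [ 1  2/3  -5/3  |  -11/3 ]
  [ 0    1   2/7  |  25/14 ]
  [ 0    0  -1/7  |   -1/7 ]
ρ3 ← -7·ρ3
  [ 1  2/3  -5/3  |  -11/3 ]
  [ 0    1   2/7  |  25/14 ]
  [ 0    0     1  |      1 ]
ρ2 ← ρ2 − 2/7·ρ3
  [ 1  2/3  -5/3  |  -11/3 ]
  [ 0    1     0  |    3/2 ]
  [ 0    0     1  |      1 ]
ρ1 ← ρ1 + 5/3·ρ3
  [ 1  2/3  0  |   -2 ]
  [ 0    1  0  |  3/2 ]
  [ 0    0  1  |    1 ]
ρ1 ← ρ1 − 2/3·ρ2
  [ 1  0  0  |   -3 ]
  [ 0  1  0  |  3/2 ]
  [ 0  0  1  |    1 ]
Reading off the last column: x = -3, y = 3/2, z = 1.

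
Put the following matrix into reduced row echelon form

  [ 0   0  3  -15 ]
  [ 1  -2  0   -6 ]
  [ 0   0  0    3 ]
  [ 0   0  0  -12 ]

[[1, -2, 0, 0], [0, 0, 1, 0], [0, 0, 0, 1], [0, 0, 0, 0]]

R1 <=> R2
  [ 1  -2  0   -6 ]
  [ 0   0  3  -15 ]
  [ 0   0  0    3 ]
  [ 0   0  0  -12 ]
R2 := 1/3·R2
  [ 1  -2  0   -6 ]
  [ 0   0  1   -5 ]
  [ 0   0  0    3 ]
  [ 0   0  0  -12 ]
R3 := 1/3·R3
  [ 1  -2  0   -6 ]
  [ 0   0  1   -5 ]
  [ 0   0  0    1 ]
  [ 0   0  0  -12 ]
R4 := R4 + 12·R3
  [ 1  -2  0  -6 ]
  [ 0   0  1  -5 ]
  [ 0   0  0   1 ]
  [ 0   0  0   0 ]
R2 := R2 + 5·R3
  [ 1  -2  0  -6 ]
  [ 0   0  1   0 ]
  [ 0   0  0   1 ]
  [ 0   0  0   0 ]
R1 := R1 + 6·R3
  [ 1  -2  0  0 ]
  [ 0   0  1  0 ]
  [ 0   0  0  1 ]
  [ 0   0  0  0 ]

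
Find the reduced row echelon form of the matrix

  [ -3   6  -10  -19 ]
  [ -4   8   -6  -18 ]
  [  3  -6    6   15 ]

R1 -> -1/3·R1
R2 -> R2 + 4·R1
R3 -> R3 − 3·R1
R2 -> 3/22·R2
R3 -> R3 + 4·R2
R1 -> R1 − 10/3·R2

[[1, -2, 0, 3], [0, 0, 1, 1], [0, 0, 0, 0]]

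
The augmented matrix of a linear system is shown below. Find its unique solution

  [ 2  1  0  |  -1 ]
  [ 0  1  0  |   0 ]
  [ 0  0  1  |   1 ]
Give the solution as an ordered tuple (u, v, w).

r1 → 1/2·r1
  [ 1  1/2  0  |  -1/2 ]
  [ 0    1  0  |     0 ]
  [ 0    0  1  |     1 ]
r1 → r1 − 1/2·r2
  [ 1  0  0  |  -1/2 ]
  [ 0  1  0  |     0 ]
  [ 0  0  1  |     1 ]
Reading off the last column: u = -1/2, v = 0, w = 1.

(-1/2, 0, 1)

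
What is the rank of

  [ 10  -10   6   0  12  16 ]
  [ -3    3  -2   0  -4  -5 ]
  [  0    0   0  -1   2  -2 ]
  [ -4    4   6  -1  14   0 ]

R1 -> 1/10·R1
  [  1  -1  3/5   0  6/5  8/5 ]
  [ -3   3   -2   0   -4   -5 ]
  [  0   0    0  -1    2   -2 ]
  [ -4   4    6  -1   14    0 ]
R2 -> R2 + 3·R1
  [  1  -1   3/5   0   6/5   8/5 ]
  [  0   0  -1/5   0  -2/5  -1/5 ]
  [  0   0     0  -1     2    -2 ]
  [ -4   4     6  -1    14     0 ]
R4 -> R4 + 4·R1
  [ 1  -1   3/5   0   6/5   8/5 ]
  [ 0   0  -1/5   0  -2/5  -1/5 ]
  [ 0   0     0  -1     2    -2 ]
  [ 0   0  42/5  -1  94/5  32/5 ]
R2 -> -5·R2
  [ 1  -1   3/5   0   6/5   8/5 ]
  [ 0   0     1   0     2     1 ]
  [ 0   0     0  -1     2    -2 ]
  [ 0   0  42/5  -1  94/5  32/5 ]
R4 -> R4 − 42/5·R2
  [ 1  -1  3/5   0  6/5  8/5 ]
  [ 0   0    1   0    2    1 ]
  [ 0   0    0  -1    2   -2 ]
  [ 0   0    0  -1    2   -2 ]
R3 -> -1·R3
  [ 1  -1  3/5   0  6/5  8/5 ]
  [ 0   0    1   0    2    1 ]
  [ 0   0    0   1   -2    2 ]
  [ 0   0    0  -1    2   -2 ]
R4 -> R4 + R3
  [ 1  -1  3/5  0  6/5  8/5 ]
  [ 0   0    1  0    2    1 ]
  [ 0   0    0  1   -2    2 ]
  [ 0   0    0  0    0    0 ]
R1 -> R1 − 3/5·R2
  [ 1  -1  0  0   0  1 ]
  [ 0   0  1  0   2  1 ]
  [ 0   0  0  1  -2  2 ]
  [ 0   0  0  0   0  0 ]
The reduced form has 3 nonzero rows.

rank = 3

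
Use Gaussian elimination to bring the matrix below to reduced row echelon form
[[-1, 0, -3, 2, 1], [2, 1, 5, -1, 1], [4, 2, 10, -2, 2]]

r1 -> -1·r1
  [ 1  0   3  -2  -1 ]
  [ 2  1   5  -1   1 ]
  [ 4  2  10  -2   2 ]
r2 -> r2 − 2·r1
  [ 1  0   3  -2  -1 ]
  [ 0  1  -1   3   3 ]
  [ 4  2  10  -2   2 ]
r3 -> r3 − 4·r1
  [ 1  0   3  -2  -1 ]
  [ 0  1  -1   3   3 ]
  [ 0  2  -2   6   6 ]
r3 -> r3 − 2·r2
  [ 1  0   3  -2  -1 ]
  [ 0  1  -1   3   3 ]
  [ 0  0   0   0   0 ]

[[1, 0, 3, -2, -1], [0, 1, -1, 3, 3], [0, 0, 0, 0, 0]]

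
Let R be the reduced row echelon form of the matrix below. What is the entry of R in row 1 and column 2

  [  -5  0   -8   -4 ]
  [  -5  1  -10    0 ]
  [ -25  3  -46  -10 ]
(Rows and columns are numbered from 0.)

ρ1 ← -1/5·ρ1
  [   1  0  8/5  4/5 ]
  [  -5  1  -10    0 ]
  [ -25  3  -46  -10 ]
ρ2 ← ρ2 + 5·ρ1
  [   1  0  8/5  4/5 ]
  [   0  1   -2    4 ]
  [ -25  3  -46  -10 ]
ρ3 ← ρ3 + 25·ρ1
  [ 1  0  8/5  4/5 ]
  [ 0  1   -2    4 ]
  [ 0  3   -6   10 ]
ρ3 ← ρ3 − 3·ρ2
  [ 1  0  8/5  4/5 ]
  [ 0  1   -2    4 ]
  [ 0  0    0   -2 ]
ρ3 ← -1/2·ρ3
  [ 1  0  8/5  4/5 ]
  [ 0  1   -2    4 ]
  [ 0  0    0    1 ]
ρ2 ← ρ2 − 4·ρ3
  [ 1  0  8/5  4/5 ]
  [ 0  1   -2    0 ]
  [ 0  0    0    1 ]
ρ1 ← ρ1 − 4/5·ρ3
  [ 1  0  8/5  0 ]
  [ 0  1   -2  0 ]
  [ 0  0    0  1 ]

-2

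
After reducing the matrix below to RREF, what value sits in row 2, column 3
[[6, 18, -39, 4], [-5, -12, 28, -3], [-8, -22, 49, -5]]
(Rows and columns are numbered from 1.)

-3/2

R1 := 1/6·R1
  [  1    3  -13/2  2/3 ]
  [ -5  -12     28   -3 ]
  [ -8  -22     49   -5 ]
R2 := R2 + 5·R1
  [  1    3  -13/2  2/3 ]
  [  0    3   -9/2  1/3 ]
  [ -8  -22     49   -5 ]
R3 := R3 + 8·R1
  [ 1  3  -13/2  2/3 ]
  [ 0  3   -9/2  1/3 ]
  [ 0  2     -3  1/3 ]
R2 := 1/3·R2
  [ 1  3  -13/2  2/3 ]
  [ 0  1   -3/2  1/9 ]
  [ 0  2     -3  1/3 ]
R3 := R3 − 2·R2
  [ 1  3  -13/2  2/3 ]
  [ 0  1   -3/2  1/9 ]
  [ 0  0      0  1/9 ]
R3 := 9·R3
  [ 1  3  -13/2  2/3 ]
  [ 0  1   -3/2  1/9 ]
  [ 0  0      0    1 ]
R2 := R2 − 1/9·R3
  [ 1  3  -13/2  2/3 ]
  [ 0  1   -3/2    0 ]
  [ 0  0      0    1 ]
R1 := R1 − 2/3·R3
  [ 1  3  -13/2  0 ]
  [ 0  1   -3/2  0 ]
  [ 0  0      0  1 ]
R1 := R1 − 3·R2
  [ 1  0    -2  0 ]
  [ 0  1  -3/2  0 ]
  [ 0  0     0  1 ]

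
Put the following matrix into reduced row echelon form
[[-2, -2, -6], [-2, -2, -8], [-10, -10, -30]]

Multiply R1 by -1/2.
  [   1    1    3 ]
  [  -2   -2   -8 ]
  [ -10  -10  -30 ]
Add 2 times R1 to R2.
  [   1    1    3 ]
  [   0    0   -2 ]
  [ -10  -10  -30 ]
Add 10 times R1 to R3.
  [ 1  1   3 ]
  [ 0  0  -2 ]
  [ 0  0   0 ]
Multiply R2 by -1/2.
  [ 1  1  3 ]
  [ 0  0  1 ]
  [ 0  0  0 ]
Subtract 3 times R2 from R1.
  [ 1  1  0 ]
  [ 0  0  1 ]
  [ 0  0  0 ]

[[1, 1, 0], [0, 0, 1], [0, 0, 0]]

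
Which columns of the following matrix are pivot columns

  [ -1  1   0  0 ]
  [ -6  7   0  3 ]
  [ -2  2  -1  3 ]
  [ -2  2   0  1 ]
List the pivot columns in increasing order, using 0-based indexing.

r1 → -1·r1
  [  1  -1   0  0 ]
  [ -6   7   0  3 ]
  [ -2   2  -1  3 ]
  [ -2   2   0  1 ]
r2 → r2 + 6·r1
  [  1  -1   0  0 ]
  [  0   1   0  3 ]
  [ -2   2  -1  3 ]
  [ -2   2   0  1 ]
r3 → r3 + 2·r1
  [  1  -1   0  0 ]
  [  0   1   0  3 ]
  [  0   0  -1  3 ]
  [ -2   2   0  1 ]
r4 → r4 + 2·r1
  [ 1  -1   0  0 ]
  [ 0   1   0  3 ]
  [ 0   0  -1  3 ]
  [ 0   0   0  1 ]
r3 → -1·r3
  [ 1  -1  0   0 ]
  [ 0   1  0   3 ]
  [ 0   0  1  -3 ]
  [ 0   0  0   1 ]
r3 → r3 + 3·r4
  [ 1  -1  0  0 ]
  [ 0   1  0  3 ]
  [ 0   0  1  0 ]
  [ 0   0  0  1 ]
r2 → r2 − 3·r4
  [ 1  -1  0  0 ]
  [ 0   1  0  0 ]
  [ 0   0  1  0 ]
  [ 0   0  0  1 ]
r1 → r1 + r2
  [ 1  0  0  0 ]
  [ 0  1  0  0 ]
  [ 0  0  1  0 ]
  [ 0  0  0  1 ]
Pivot columns are the columns containing a leading 1.

0, 1, 2, 3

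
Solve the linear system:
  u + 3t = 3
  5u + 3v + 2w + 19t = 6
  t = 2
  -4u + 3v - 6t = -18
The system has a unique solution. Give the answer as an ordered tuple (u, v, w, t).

Form the augmented matrix and row-reduce:
  [  1  0  0   3  |    3 ]
  [  5  3  2  19  |    6 ]
  [  0  0  0   1  |    2 ]
  [ -4  3  0  -6  |  -18 ]
ρ2 := ρ2 − 5·ρ1
  [  1  0  0   3  |    3 ]
  [  0  3  2   4  |   -9 ]
  [  0  0  0   1  |    2 ]
  [ -4  3  0  -6  |  -18 ]
ρ4 := ρ4 + 4·ρ1
  [ 1  0  0  3  |   3 ]
  [ 0  3  2  4  |  -9 ]
  [ 0  0  0  1  |   2 ]
  [ 0  3  0  6  |  -6 ]
ρ2 := 1/3·ρ2
  [ 1  0    0    3  |   3 ]
  [ 0  1  2/3  4/3  |  -3 ]
  [ 0  0    0    1  |   2 ]
  [ 0  3    0    6  |  -6 ]
ρ4 := ρ4 − 3·ρ2
  [ 1  0    0    3  |   3 ]
  [ 0  1  2/3  4/3  |  -3 ]
  [ 0  0    0    1  |   2 ]
  [ 0  0   -2    2  |   3 ]
ρ3 <-> ρ4
  [ 1  0    0    3  |   3 ]
  [ 0  1  2/3  4/3  |  -3 ]
  [ 0  0   -2    2  |   3 ]
  [ 0  0    0    1  |   2 ]
ρ3 := -1/2·ρ3
  [ 1  0    0    3  |     3 ]
  [ 0  1  2/3  4/3  |    -3 ]
  [ 0  0    1   -1  |  -3/2 ]
  [ 0  0    0    1  |     2 ]
ρ3 := ρ3 + ρ4
  [ 1  0    0    3  |    3 ]
  [ 0  1  2/3  4/3  |   -3 ]
  [ 0  0    1    0  |  1/2 ]
  [ 0  0    0    1  |    2 ]
ρ2 := ρ2 − 4/3·ρ4
  [ 1  0    0  3  |      3 ]
  [ 0  1  2/3  0  |  -17/3 ]
  [ 0  0    1  0  |    1/2 ]
  [ 0  0    0  1  |      2 ]
ρ1 := ρ1 − 3·ρ4
  [ 1  0    0  0  |     -3 ]
  [ 0  1  2/3  0  |  -17/3 ]
  [ 0  0    1  0  |    1/2 ]
  [ 0  0    0  1  |      2 ]
ρ2 := ρ2 − 2/3·ρ3
  [ 1  0  0  0  |   -3 ]
  [ 0  1  0  0  |   -6 ]
  [ 0  0  1  0  |  1/2 ]
  [ 0  0  0  1  |    2 ]
Reading off the last column: u = -3, v = -6, w = 1/2, t = 2.

(-3, -6, 1/2, 2)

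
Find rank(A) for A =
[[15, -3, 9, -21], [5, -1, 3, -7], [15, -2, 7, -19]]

rank = 2

Multiply R1 by 1/15.
  [  1  -1/5  3/5  -7/5 ]
  [  5    -1    3    -7 ]
  [ 15    -2    7   -19 ]
Subtract 5 times R1 from R2.
  [  1  -1/5  3/5  -7/5 ]
  [  0     0    0     0 ]
  [ 15    -2    7   -19 ]
Subtract 15 times R1 from R3.
  [ 1  -1/5  3/5  -7/5 ]
  [ 0     0    0     0 ]
  [ 0     1   -2     2 ]
Swap R2 and R3.
  [ 1  -1/5  3/5  -7/5 ]
  [ 0     1   -2     2 ]
  [ 0     0    0     0 ]
Add 1/5 times R2 to R1.
  [ 1  0  1/5  -1 ]
  [ 0  1   -2   2 ]
  [ 0  0    0   0 ]
The reduced form has 2 nonzero rows.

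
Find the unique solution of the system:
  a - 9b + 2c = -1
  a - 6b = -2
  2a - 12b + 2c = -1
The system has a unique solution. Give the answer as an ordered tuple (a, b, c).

Form the augmented matrix and row-reduce:
  [ 1   -9  2  |  -1 ]
  [ 1   -6  0  |  -2 ]
  [ 2  -12  2  |  -1 ]
r2 -> r2 − r1
  [ 1   -9   2  |  -1 ]
  [ 0    3  -2  |  -1 ]
  [ 2  -12   2  |  -1 ]
r3 -> r3 − 2·r1
  [ 1  -9   2  |  -1 ]
  [ 0   3  -2  |  -1 ]
  [ 0   6  -2  |   1 ]
r2 -> 1/3·r2
  [ 1  -9     2  |    -1 ]
  [ 0   1  -2/3  |  -1/3 ]
  [ 0   6    -2  |     1 ]
r3 -> r3 − 6·r2
  [ 1  -9     2  |    -1 ]
  [ 0   1  -2/3  |  -1/3 ]
  [ 0   0     2  |     3 ]
r3 -> 1/2·r3
  [ 1  -9     2  |    -1 ]
  [ 0   1  -2/3  |  -1/3 ]
  [ 0   0     1  |   3/2 ]
r2 -> r2 + 2/3·r3
  [ 1  -9  2  |   -1 ]
  [ 0   1  0  |  2/3 ]
  [ 0   0  1  |  3/2 ]
r1 -> r1 − 2·r3
  [ 1  -9  0  |   -4 ]
  [ 0   1  0  |  2/3 ]
  [ 0   0  1  |  3/2 ]
r1 -> r1 + 9·r2
  [ 1  0  0  |    2 ]
  [ 0  1  0  |  2/3 ]
  [ 0  0  1  |  3/2 ]
Reading off the last column: a = 2, b = 2/3, c = 3/2.

(2, 2/3, 3/2)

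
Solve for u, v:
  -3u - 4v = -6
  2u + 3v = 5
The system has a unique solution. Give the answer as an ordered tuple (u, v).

(-2, 3)

Form the augmented matrix and row-reduce:
  [ -3  -4  |  -6 ]
  [  2   3  |   5 ]
Multiply R1 by -1/3.
  [ 1  4/3  |  2 ]
  [ 2    3  |  5 ]
Subtract 2 times R1 from R2.
  [ 1  4/3  |  2 ]
  [ 0  1/3  |  1 ]
Multiply R2 by 3.
  [ 1  4/3  |  2 ]
  [ 0    1  |  3 ]
Subtract 4/3 times R2 from R1.
  [ 1  0  |  -2 ]
  [ 0  1  |   3 ]
Reading off the last column: u = -2, v = 3.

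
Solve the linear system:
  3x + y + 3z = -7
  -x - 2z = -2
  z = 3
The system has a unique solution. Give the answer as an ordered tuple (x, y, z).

Form the augmented matrix and row-reduce:
  [  3  1   3  |  -7 ]
  [ -1  0  -2  |  -2 ]
  [  0  0   1  |   3 ]
R1 -> 1/3·R1
  [  1  1/3   1  |  -7/3 ]
  [ -1    0  -2  |    -2 ]
  [  0    0   1  |     3 ]
R2 -> R2 + R1
  [ 1  1/3   1  |   -7/3 ]
  [ 0  1/3  -1  |  -13/3 ]
  [ 0    0   1  |      3 ]
R2 -> 3·R2
  [ 1  1/3   1  |  -7/3 ]
  [ 0    1  -3  |   -13 ]
  [ 0    0   1  |     3 ]
R2 -> R2 + 3·R3
  [ 1  1/3  1  |  -7/3 ]
  [ 0    1  0  |    -4 ]
  [ 0    0  1  |     3 ]
R1 -> R1 − R3
  [ 1  1/3  0  |  -16/3 ]
  [ 0    1  0  |     -4 ]
  [ 0    0  1  |      3 ]
R1 -> R1 − 1/3·R2
  [ 1  0  0  |  -4 ]
  [ 0  1  0  |  -4 ]
  [ 0  0  1  |   3 ]
Reading off the last column: x = -4, y = -4, z = 3.

(-4, -4, 3)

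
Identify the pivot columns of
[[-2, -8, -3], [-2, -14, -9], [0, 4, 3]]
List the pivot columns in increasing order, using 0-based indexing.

r1 ← -1/2·r1
  [  1    4  3/2 ]
  [ -2  -14   -9 ]
  [  0    4    3 ]
r2 ← r2 + 2·r1
  [ 1   4  3/2 ]
  [ 0  -6   -6 ]
  [ 0   4    3 ]
r2 ← -1/6·r2
  [ 1  4  3/2 ]
  [ 0  1    1 ]
  [ 0  4    3 ]
r3 ← r3 − 4·r2
  [ 1  4  3/2 ]
  [ 0  1    1 ]
  [ 0  0   -1 ]
r3 ← -1·r3
  [ 1  4  3/2 ]
  [ 0  1    1 ]
  [ 0  0    1 ]
r2 ← r2 − r3
  [ 1  4  3/2 ]
  [ 0  1    0 ]
  [ 0  0    1 ]
r1 ← r1 − 3/2·r3
  [ 1  4  0 ]
  [ 0  1  0 ]
  [ 0  0  1 ]
r1 ← r1 − 4·r2
  [ 1  0  0 ]
  [ 0  1  0 ]
  [ 0  0  1 ]
Pivot columns are the columns containing a leading 1.

0, 1, 2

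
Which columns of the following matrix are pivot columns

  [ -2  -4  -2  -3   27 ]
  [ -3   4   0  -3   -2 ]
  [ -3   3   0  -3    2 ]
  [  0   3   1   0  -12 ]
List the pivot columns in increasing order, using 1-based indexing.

R1 → -1/2·R1
  [  1  2  1  3/2  -27/2 ]
  [ -3  4  0   -3     -2 ]
  [ -3  3  0   -3      2 ]
  [  0  3  1    0    -12 ]
R2 → R2 + 3·R1
  [  1   2  1  3/2  -27/2 ]
  [  0  10  3  3/2  -85/2 ]
  [ -3   3  0   -3      2 ]
  [  0   3  1    0    -12 ]
R3 → R3 + 3·R1
  [ 1   2  1  3/2  -27/2 ]
  [ 0  10  3  3/2  -85/2 ]
  [ 0   9  3  3/2  -77/2 ]
  [ 0   3  1    0    -12 ]
R2 → 1/10·R2
  [ 1  2     1   3/2  -27/2 ]
  [ 0  1  3/10  3/20  -17/4 ]
  [ 0  9     3   3/2  -77/2 ]
  [ 0  3     1     0    -12 ]
R3 → R3 − 9·R2
  [ 1  2     1   3/2  -27/2 ]
  [ 0  1  3/10  3/20  -17/4 ]
  [ 0  0  3/10  3/20   -1/4 ]
  [ 0  3     1     0    -12 ]
R4 → R4 − 3·R2
  [ 1  2     1    3/2  -27/2 ]
  [ 0  1  3/10   3/20  -17/4 ]
  [ 0  0  3/10   3/20   -1/4 ]
  [ 0  0  1/10  -9/20    3/4 ]
R3 → 10/3·R3
  [ 1  2     1    3/2  -27/2 ]
  [ 0  1  3/10   3/20  -17/4 ]
  [ 0  0     1    1/2   -5/6 ]
  [ 0  0  1/10  -9/20    3/4 ]
R4 → R4 − 1/10·R3
  [ 1  2     1   3/2  -27/2 ]
  [ 0  1  3/10  3/20  -17/4 ]
  [ 0  0     1   1/2   -5/6 ]
  [ 0  0     0  -1/2    5/6 ]
R4 → -2·R4
  [ 1  2     1   3/2  -27/2 ]
  [ 0  1  3/10  3/20  -17/4 ]
  [ 0  0     1   1/2   -5/6 ]
  [ 0  0     0     1   -5/3 ]
R3 → R3 − 1/2·R4
  [ 1  2     1   3/2  -27/2 ]
  [ 0  1  3/10  3/20  -17/4 ]
  [ 0  0     1     0      0 ]
  [ 0  0     0     1   -5/3 ]
R2 → R2 − 3/20·R4
  [ 1  2     1  3/2  -27/2 ]
  [ 0  1  3/10    0     -4 ]
  [ 0  0     1    0      0 ]
  [ 0  0     0    1   -5/3 ]
R1 → R1 − 3/2·R4
  [ 1  2     1  0   -11 ]
  [ 0  1  3/10  0    -4 ]
  [ 0  0     1  0     0 ]
  [ 0  0     0  1  -5/3 ]
R2 → R2 − 3/10·R3
  [ 1  2  1  0   -11 ]
  [ 0  1  0  0    -4 ]
  [ 0  0  1  0     0 ]
  [ 0  0  0  1  -5/3 ]
R1 → R1 − R3
  [ 1  2  0  0   -11 ]
  [ 0  1  0  0    -4 ]
  [ 0  0  1  0     0 ]
  [ 0  0  0  1  -5/3 ]
R1 → R1 − 2·R2
  [ 1  0  0  0    -3 ]
  [ 0  1  0  0    -4 ]
  [ 0  0  1  0     0 ]
  [ 0  0  0  1  -5/3 ]
Pivot columns are the columns containing a leading 1.

1, 2, 3, 4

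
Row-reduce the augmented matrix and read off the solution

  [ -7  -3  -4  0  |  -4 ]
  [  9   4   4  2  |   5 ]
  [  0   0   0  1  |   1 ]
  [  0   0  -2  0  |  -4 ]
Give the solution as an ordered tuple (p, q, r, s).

R1 -> -1/7·R1
R2 -> R2 − 9·R1
R2 -> 7·R2
R3 ↔ R4
R3 -> -1/2·R3
R2 -> R2 − 14·R4
R2 -> R2 + 8·R3
R1 -> R1 − 4/7·R3
R1 -> R1 − 3/7·R2
Reading off the last column: p = -1, q = 1, r = 2, s = 1.

(-1, 1, 2, 1)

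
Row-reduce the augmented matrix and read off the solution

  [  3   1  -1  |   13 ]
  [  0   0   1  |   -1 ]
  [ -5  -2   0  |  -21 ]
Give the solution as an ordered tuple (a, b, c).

R1 ← 1/3·R1
  [  1  1/3  -1/3  |  13/3 ]
  [  0    0     1  |    -1 ]
  [ -5   -2     0  |   -21 ]
R3 ← R3 + 5·R1
  [ 1   1/3  -1/3  |  13/3 ]
  [ 0     0     1  |    -1 ]
  [ 0  -1/3  -5/3  |   2/3 ]
R2 ↔ R3
  [ 1   1/3  -1/3  |  13/3 ]
  [ 0  -1/3  -5/3  |   2/3 ]
  [ 0     0     1  |    -1 ]
R2 ← -3·R2
  [ 1  1/3  -1/3  |  13/3 ]
  [ 0    1     5  |    -2 ]
  [ 0    0     1  |    -1 ]
R2 ← R2 − 5·R3
  [ 1  1/3  -1/3  |  13/3 ]
  [ 0    1     0  |     3 ]
  [ 0    0     1  |    -1 ]
R1 ← R1 + 1/3·R3
  [ 1  1/3  0  |   4 ]
  [ 0    1  0  |   3 ]
  [ 0    0  1  |  -1 ]
R1 ← R1 − 1/3·R2
  [ 1  0  0  |   3 ]
  [ 0  1  0  |   3 ]
  [ 0  0  1  |  -1 ]
Reading off the last column: a = 3, b = 3, c = -1.

(3, 3, -1)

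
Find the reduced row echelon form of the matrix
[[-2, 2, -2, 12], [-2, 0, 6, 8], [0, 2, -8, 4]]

r1 → -1/2·r1
  [  1  -1   1  -6 ]
  [ -2   0   6   8 ]
  [  0   2  -8   4 ]
r2 → r2 + 2·r1
  [ 1  -1   1  -6 ]
  [ 0  -2   8  -4 ]
  [ 0   2  -8   4 ]
r2 → -1/2·r2
  [ 1  -1   1  -6 ]
  [ 0   1  -4   2 ]
  [ 0   2  -8   4 ]
r3 → r3 − 2·r2
  [ 1  -1   1  -6 ]
  [ 0   1  -4   2 ]
  [ 0   0   0   0 ]
r1 → r1 + r2
  [ 1  0  -3  -4 ]
  [ 0  1  -4   2 ]
  [ 0  0   0   0 ]

[[1, 0, -3, -4], [0, 1, -4, 2], [0, 0, 0, 0]]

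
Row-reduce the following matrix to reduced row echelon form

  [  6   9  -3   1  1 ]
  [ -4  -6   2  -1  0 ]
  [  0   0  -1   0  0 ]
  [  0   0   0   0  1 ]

[[1, 3/2, 0, 0, 0], [0, 0, 1, 0, 0], [0, 0, 0, 1, 0], [0, 0, 0, 0, 1]]

R1 -> 1/6·R1
R2 -> R2 + 4·R1
R2 <-> R3
R2 -> -1·R2
R3 -> -3·R3
R3 -> R3 + 2·R4
R1 -> R1 − 1/6·R4
R1 -> R1 − 1/6·R3
R1 -> R1 + 1/2·R2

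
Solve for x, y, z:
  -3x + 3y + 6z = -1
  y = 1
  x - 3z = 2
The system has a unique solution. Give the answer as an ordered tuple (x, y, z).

(0, 1, -2/3)

Form the augmented matrix and row-reduce:
  [ -3  3   6  |  -1 ]
  [  0  1   0  |   1 ]
  [  1  0  -3  |   2 ]
r1 ← -1/3·r1
  [ 1  -1  -2  |  1/3 ]
  [ 0   1   0  |    1 ]
  [ 1   0  -3  |    2 ]
r3 ← r3 − r1
  [ 1  -1  -2  |  1/3 ]
  [ 0   1   0  |    1 ]
  [ 0   1  -1  |  5/3 ]
r3 ← r3 − r2
  [ 1  -1  -2  |  1/3 ]
  [ 0   1   0  |    1 ]
  [ 0   0  -1  |  2/3 ]
r3 ← -1·r3
  [ 1  -1  -2  |   1/3 ]
  [ 0   1   0  |     1 ]
  [ 0   0   1  |  -2/3 ]
r1 ← r1 + 2·r3
  [ 1  -1  0  |    -1 ]
  [ 0   1  0  |     1 ]
  [ 0   0  1  |  -2/3 ]
r1 ← r1 + r2
  [ 1  0  0  |     0 ]
  [ 0  1  0  |     1 ]
  [ 0  0  1  |  -2/3 ]
Reading off the last column: x = 0, y = 1, z = -2/3.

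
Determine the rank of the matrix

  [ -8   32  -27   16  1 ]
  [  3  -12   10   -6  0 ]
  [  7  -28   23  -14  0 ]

rank = 3

r1 := -1/8·r1
r2 := r2 − 3·r1
r3 := r3 − 7·r1
r2 := -8·r2
r3 := r3 + 5/8·r2
r3 := -1·r3
r2 := r2 + 3·r3
r1 := r1 + 1/8·r3
r1 := r1 − 27/8·r2
The reduced form has 3 nonzero rows.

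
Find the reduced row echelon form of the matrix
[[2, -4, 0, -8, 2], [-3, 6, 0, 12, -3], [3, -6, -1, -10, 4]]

ρ1 -> 1/2·ρ1
  [  1  -2   0   -4   1 ]
  [ -3   6   0   12  -3 ]
  [  3  -6  -1  -10   4 ]
ρ2 -> ρ2 + 3·ρ1
  [ 1  -2   0   -4  1 ]
  [ 0   0   0    0  0 ]
  [ 3  -6  -1  -10  4 ]
ρ3 -> ρ3 − 3·ρ1
  [ 1  -2   0  -4  1 ]
  [ 0   0   0   0  0 ]
  [ 0   0  -1   2  1 ]
ρ2 ↔ ρ3
  [ 1  -2   0  -4  1 ]
  [ 0   0  -1   2  1 ]
  [ 0   0   0   0  0 ]
ρ2 -> -1·ρ2
  [ 1  -2  0  -4   1 ]
  [ 0   0  1  -2  -1 ]
  [ 0   0  0   0   0 ]

[[1, -2, 0, -4, 1], [0, 0, 1, -2, -1], [0, 0, 0, 0, 0]]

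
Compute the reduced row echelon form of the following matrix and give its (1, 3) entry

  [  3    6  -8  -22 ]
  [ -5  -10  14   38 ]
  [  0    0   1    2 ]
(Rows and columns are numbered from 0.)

ρ1 ← 1/3·ρ1
  [  1    2  -8/3  -22/3 ]
  [ -5  -10    14     38 ]
  [  0    0     1      2 ]
ρ2 ← ρ2 + 5·ρ1
  [ 1  2  -8/3  -22/3 ]
  [ 0  0   2/3    4/3 ]
  [ 0  0     1      2 ]
ρ2 ← 3/2·ρ2
  [ 1  2  -8/3  -22/3 ]
  [ 0  0     1      2 ]
  [ 0  0     1      2 ]
ρ3 ← ρ3 − ρ2
  [ 1  2  -8/3  -22/3 ]
  [ 0  0     1      2 ]
  [ 0  0     0      0 ]
ρ1 ← ρ1 + 8/3·ρ2
  [ 1  2  0  -2 ]
  [ 0  0  1   2 ]
  [ 0  0  0   0 ]

2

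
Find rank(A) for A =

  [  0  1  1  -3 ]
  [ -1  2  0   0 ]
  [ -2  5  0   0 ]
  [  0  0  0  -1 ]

ρ1 <=> ρ2
  [ -1  2  0   0 ]
  [  0  1  1  -3 ]
  [ -2  5  0   0 ]
  [  0  0  0  -1 ]
ρ1 -> -1·ρ1
  [  1  -2  0   0 ]
  [  0   1  1  -3 ]
  [ -2   5  0   0 ]
  [  0   0  0  -1 ]
ρ3 -> ρ3 + 2·ρ1
  [ 1  -2  0   0 ]
  [ 0   1  1  -3 ]
  [ 0   1  0   0 ]
  [ 0   0  0  -1 ]
ρ3 -> ρ3 − ρ2
  [ 1  -2   0   0 ]
  [ 0   1   1  -3 ]
  [ 0   0  -1   3 ]
  [ 0   0   0  -1 ]
ρ3 -> -1·ρ3
  [ 1  -2  0   0 ]
  [ 0   1  1  -3 ]
  [ 0   0  1  -3 ]
  [ 0   0  0  -1 ]
ρ4 -> -1·ρ4
  [ 1  -2  0   0 ]
  [ 0   1  1  -3 ]
  [ 0   0  1  -3 ]
  [ 0   0  0   1 ]
ρ3 -> ρ3 + 3·ρ4
  [ 1  -2  0   0 ]
  [ 0   1  1  -3 ]
  [ 0   0  1   0 ]
  [ 0   0  0   1 ]
ρ2 -> ρ2 + 3·ρ4
  [ 1  -2  0  0 ]
  [ 0   1  1  0 ]
  [ 0   0  1  0 ]
  [ 0   0  0  1 ]
ρ2 -> ρ2 − ρ3
  [ 1  -2  0  0 ]
  [ 0   1  0  0 ]
  [ 0   0  1  0 ]
  [ 0   0  0  1 ]
ρ1 -> ρ1 + 2·ρ2
  [ 1  0  0  0 ]
  [ 0  1  0  0 ]
  [ 0  0  1  0 ]
  [ 0  0  0  1 ]
The reduced form has 4 nonzero rows.

rank = 4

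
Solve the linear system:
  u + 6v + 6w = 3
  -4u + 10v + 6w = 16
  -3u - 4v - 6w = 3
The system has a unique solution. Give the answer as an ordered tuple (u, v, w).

Form the augmented matrix and row-reduce:
  [  1   6   6  |   3 ]
  [ -4  10   6  |  16 ]
  [ -3  -4  -6  |   3 ]
r2 → r2 + 4·r1
  [  1   6   6  |   3 ]
  [  0  34  30  |  28 ]
  [ -3  -4  -6  |   3 ]
r3 → r3 + 3·r1
  [ 1   6   6  |   3 ]
  [ 0  34  30  |  28 ]
  [ 0  14  12  |  12 ]
r2 → 1/34·r2
  [ 1   6      6  |      3 ]
  [ 0   1  15/17  |  14/17 ]
  [ 0  14     12  |     12 ]
r3 → r3 − 14·r2
  [ 1  6      6  |      3 ]
  [ 0  1  15/17  |  14/17 ]
  [ 0  0  -6/17  |   8/17 ]
r3 → -17/6·r3
  [ 1  6      6  |      3 ]
  [ 0  1  15/17  |  14/17 ]
  [ 0  0      1  |   -4/3 ]
r2 → r2 − 15/17·r3
  [ 1  6  6  |     3 ]
  [ 0  1  0  |     2 ]
  [ 0  0  1  |  -4/3 ]
r1 → r1 − 6·r3
  [ 1  6  0  |    11 ]
  [ 0  1  0  |     2 ]
  [ 0  0  1  |  -4/3 ]
r1 → r1 − 6·r2
  [ 1  0  0  |    -1 ]
  [ 0  1  0  |     2 ]
  [ 0  0  1  |  -4/3 ]
Reading off the last column: u = -1, v = 2, w = -4/3.

(-1, 2, -4/3)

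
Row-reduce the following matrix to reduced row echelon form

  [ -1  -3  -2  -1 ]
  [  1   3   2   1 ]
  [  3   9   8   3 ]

ρ1 -> -1·ρ1
  [ 1  3  2  1 ]
  [ 1  3  2  1 ]
  [ 3  9  8  3 ]
ρ2 -> ρ2 − ρ1
  [ 1  3  2  1 ]
  [ 0  0  0  0 ]
  [ 3  9  8  3 ]
ρ3 -> ρ3 − 3·ρ1
  [ 1  3  2  1 ]
  [ 0  0  0  0 ]
  [ 0  0  2  0 ]
ρ2 <=> ρ3
  [ 1  3  2  1 ]
  [ 0  0  2  0 ]
  [ 0  0  0  0 ]
ρ2 -> 1/2·ρ2
  [ 1  3  2  1 ]
  [ 0  0  1  0 ]
  [ 0  0  0  0 ]
ρ1 -> ρ1 − 2·ρ2
  [ 1  3  0  1 ]
  [ 0  0  1  0 ]
  [ 0  0  0  0 ]

[[1, 3, 0, 1], [0, 0, 1, 0], [0, 0, 0, 0]]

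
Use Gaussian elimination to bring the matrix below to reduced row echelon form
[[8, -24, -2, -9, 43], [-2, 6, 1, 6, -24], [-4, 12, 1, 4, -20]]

R1 := 1/8·R1
  [  1  -3  -1/4  -9/8  43/8 ]
  [ -2   6     1     6   -24 ]
  [ -4  12     1     4   -20 ]
R2 := R2 + 2·R1
  [  1  -3  -1/4  -9/8   43/8 ]
  [  0   0   1/2  15/4  -53/4 ]
  [ -4  12     1     4    -20 ]
R3 := R3 + 4·R1
  [ 1  -3  -1/4  -9/8   43/8 ]
  [ 0   0   1/2  15/4  -53/4 ]
  [ 0   0     0  -1/2    3/2 ]
R2 := 2·R2
  [ 1  -3  -1/4  -9/8   43/8 ]
  [ 0   0     1  15/2  -53/2 ]
  [ 0   0     0  -1/2    3/2 ]
R3 := -2·R3
  [ 1  -3  -1/4  -9/8   43/8 ]
  [ 0   0     1  15/2  -53/2 ]
  [ 0   0     0     1     -3 ]
R2 := R2 − 15/2·R3
  [ 1  -3  -1/4  -9/8  43/8 ]
  [ 0   0     1     0    -4 ]
  [ 0   0     0     1    -3 ]
R1 := R1 + 9/8·R3
  [ 1  -3  -1/4  0   2 ]
  [ 0   0     1  0  -4 ]
  [ 0   0     0  1  -3 ]
R1 := R1 + 1/4·R2
  [ 1  -3  0  0   1 ]
  [ 0   0  1  0  -4 ]
  [ 0   0  0  1  -3 ]

[[1, -3, 0, 0, 1], [0, 0, 1, 0, -4], [0, 0, 0, 1, -3]]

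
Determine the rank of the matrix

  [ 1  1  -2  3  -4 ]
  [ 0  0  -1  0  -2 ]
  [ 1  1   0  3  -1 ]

R3 := R3 − R1
  [ 1  1  -2  3  -4 ]
  [ 0  0  -1  0  -2 ]
  [ 0  0   2  0   3 ]
R2 := -1·R2
  [ 1  1  -2  3  -4 ]
  [ 0  0   1  0   2 ]
  [ 0  0   2  0   3 ]
R3 := R3 − 2·R2
  [ 1  1  -2  3  -4 ]
  [ 0  0   1  0   2 ]
  [ 0  0   0  0  -1 ]
R3 := -1·R3
  [ 1  1  -2  3  -4 ]
  [ 0  0   1  0   2 ]
  [ 0  0   0  0   1 ]
R2 := R2 − 2·R3
  [ 1  1  -2  3  -4 ]
  [ 0  0   1  0   0 ]
  [ 0  0   0  0   1 ]
R1 := R1 + 4·R3
  [ 1  1  -2  3  0 ]
  [ 0  0   1  0  0 ]
  [ 0  0   0  0  1 ]
R1 := R1 + 2·R2
  [ 1  1  0  3  0 ]
  [ 0  0  1  0  0 ]
  [ 0  0  0  0  1 ]
The reduced form has 3 nonzero rows.

rank = 3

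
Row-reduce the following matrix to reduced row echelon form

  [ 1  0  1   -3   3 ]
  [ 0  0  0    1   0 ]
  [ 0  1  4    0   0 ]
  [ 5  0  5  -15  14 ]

R4 → R4 − 5·R1
  [ 1  0  1  -3   3 ]
  [ 0  0  0   1   0 ]
  [ 0  1  4   0   0 ]
  [ 0  0  0   0  -1 ]
R2 <=> R3
  [ 1  0  1  -3   3 ]
  [ 0  1  4   0   0 ]
  [ 0  0  0   1   0 ]
  [ 0  0  0   0  -1 ]
R4 → -1·R4
  [ 1  0  1  -3  3 ]
  [ 0  1  4   0  0 ]
  [ 0  0  0   1  0 ]
  [ 0  0  0   0  1 ]
R1 → R1 − 3·R4
  [ 1  0  1  -3  0 ]
  [ 0  1  4   0  0 ]
  [ 0  0  0   1  0 ]
  [ 0  0  0   0  1 ]
R1 → R1 + 3·R3
  [ 1  0  1  0  0 ]
  [ 0  1  4  0  0 ]
  [ 0  0  0  1  0 ]
  [ 0  0  0  0  1 ]

[[1, 0, 1, 0, 0], [0, 1, 4, 0, 0], [0, 0, 0, 1, 0], [0, 0, 0, 0, 1]]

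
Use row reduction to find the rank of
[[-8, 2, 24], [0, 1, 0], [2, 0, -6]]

R1 → -1/8·R1
  [ 1  -1/4  -3 ]
  [ 0     1   0 ]
  [ 2     0  -6 ]
R3 → R3 − 2·R1
  [ 1  -1/4  -3 ]
  [ 0     1   0 ]
  [ 0   1/2   0 ]
R3 → R3 − 1/2·R2
  [ 1  -1/4  -3 ]
  [ 0     1   0 ]
  [ 0     0   0 ]
R1 → R1 + 1/4·R2
  [ 1  0  -3 ]
  [ 0  1   0 ]
  [ 0  0   0 ]
The reduced form has 2 nonzero rows.

rank = 2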